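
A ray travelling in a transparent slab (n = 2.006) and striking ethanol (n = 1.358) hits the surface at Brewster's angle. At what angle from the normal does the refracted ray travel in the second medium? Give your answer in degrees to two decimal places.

First find Brewster's angle: tan θ_B = 1.358/2.006 = 0.6770, giving θ_B = 34.10°.
At Brewster's angle the reflected and refracted rays are perpendicular, so θ_t = 90° − θ_B = 90° − 34.10° = 55.90°.

θ_t ≈ 55.90°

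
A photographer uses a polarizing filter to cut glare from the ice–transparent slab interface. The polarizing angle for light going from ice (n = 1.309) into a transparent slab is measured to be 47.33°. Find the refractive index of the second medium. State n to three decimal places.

Full polarization of the reflected beam means tan θ_B = n₂/n₁, where n₁ is the incident medium (ice).
n₂ = n₁ tan θ_B = 1.309 × tan 47.33° = 1.420.

n ≈ 1.420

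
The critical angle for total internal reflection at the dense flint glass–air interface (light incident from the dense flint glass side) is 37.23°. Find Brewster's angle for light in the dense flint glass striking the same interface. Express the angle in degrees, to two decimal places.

θ_B ≈ 31.17°

At the critical angle sin θ_c = n₂/n₁, giving n₂/n₁ = sin 37.23° = 0.6050.
Then tan θ_B = n₂/n₁ = 0.6050, so θ_B = arctan 0.6050 = 31.17°.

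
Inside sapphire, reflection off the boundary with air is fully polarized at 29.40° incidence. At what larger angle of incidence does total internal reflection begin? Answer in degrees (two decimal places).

tan θ_B = n₂/n₁ = tan 29.40° = 0.5635.
Total internal reflection: sin θ_c = n₂/n₁ = 0.5635.
θ_c = arcsin(0.5635) = 34.30°.

θ_c ≈ 34.30°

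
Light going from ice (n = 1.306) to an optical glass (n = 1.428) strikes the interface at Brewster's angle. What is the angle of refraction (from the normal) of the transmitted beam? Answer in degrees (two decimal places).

θ_t ≈ 42.44°

θ_B = arctan(n₂/n₁) = arctan(1.428/1.306) = 47.56°.
The refracted ray is perpendicular to the reflected ray, so θ_t = 90° − θ_B = 42.44°.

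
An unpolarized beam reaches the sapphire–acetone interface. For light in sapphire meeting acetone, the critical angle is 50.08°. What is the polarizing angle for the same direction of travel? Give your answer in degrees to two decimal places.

θ_B ≈ 37.49°

At the critical angle sin θ_c = n₂/n₁, giving n₂/n₁ = sin 50.08° = 0.7669.
Then tan θ_B = n₂/n₁ = 0.7669, so θ_B = arctan 0.7669 = 37.49°.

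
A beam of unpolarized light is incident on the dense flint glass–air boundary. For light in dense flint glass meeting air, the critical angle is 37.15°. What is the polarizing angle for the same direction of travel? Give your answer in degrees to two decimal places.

At the critical angle sin θ_c = n₂/n₁, giving n₂/n₁ = sin 37.15° = 0.6039.
Then tan θ_B = n₂/n₁ = 0.6039, so θ_B = arctan 0.6039 = 31.13°.

θ_B ≈ 31.13°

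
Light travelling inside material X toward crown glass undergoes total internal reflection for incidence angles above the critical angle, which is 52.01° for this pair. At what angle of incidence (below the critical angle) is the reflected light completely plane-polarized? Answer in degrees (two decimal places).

sin θ_c = n₂/n₁, so n₂/n₁ = sin 52.01° = 0.7881.
Brewster: tan θ_B = n₂/n₁ = 0.7881.
θ_B = arctan(0.7881) = 38.24°.

θ_B ≈ 38.24°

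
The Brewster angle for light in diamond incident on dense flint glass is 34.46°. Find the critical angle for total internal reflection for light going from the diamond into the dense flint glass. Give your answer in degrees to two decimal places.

θ_c ≈ 43.33°

From Brewster, n₂/n₁ = tan θ_B = tan 34.46° = 0.6863.
Then sin θ_c = n₂/n₁ = 0.6863, so θ_c = arcsin 0.6863 = 43.33°.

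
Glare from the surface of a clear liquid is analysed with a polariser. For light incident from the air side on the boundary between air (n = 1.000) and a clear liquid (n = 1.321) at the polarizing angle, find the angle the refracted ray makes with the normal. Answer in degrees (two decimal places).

θ_t ≈ 37.13°

tan θ_B = n₂/n₁ = 1.321/1.000 = 1.3210, so θ_B = 52.87°.
The refracted ray is perpendicular to the reflected ray, so θ_t = 90° − θ_B = 37.13°.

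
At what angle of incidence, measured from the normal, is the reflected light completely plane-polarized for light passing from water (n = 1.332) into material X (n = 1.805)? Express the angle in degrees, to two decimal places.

θ_B ≈ 53.57°

The reflected p-component vanishes when tan θ_B = n₂/n₁.
Here n₂/n₁ = 1.805/1.332 = 1.3551, and Brewster's law gives tan θ_B = n₂/n₁.
So θ_B = arctan 1.3551 = 53.57°.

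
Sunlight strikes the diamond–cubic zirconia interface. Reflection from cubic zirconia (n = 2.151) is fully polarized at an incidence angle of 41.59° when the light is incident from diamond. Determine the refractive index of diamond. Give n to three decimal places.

Brewster's law: tan θ_B = n₂/n₁ (light incident in diamond, refracted into cubic zirconia).
n₁ = n₂ / tan θ_B = 2.151 / tan 41.59° = 2.424.

n ≈ 2.424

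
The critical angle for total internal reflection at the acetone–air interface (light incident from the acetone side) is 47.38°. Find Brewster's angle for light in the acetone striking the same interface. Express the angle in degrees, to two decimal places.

n₂/n₁ = sin θ_c = sin 47.38° = 0.7359.
tan θ_B equals the same ratio, so θ_B = arctan(0.7359) = 36.35°.

θ_B ≈ 36.35°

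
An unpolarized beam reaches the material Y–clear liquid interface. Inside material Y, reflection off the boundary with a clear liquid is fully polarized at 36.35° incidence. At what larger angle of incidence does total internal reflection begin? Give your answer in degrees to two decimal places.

θ_c ≈ 47.38°

From Brewster, n₂/n₁ = tan θ_B = tan 36.35° = 0.7359.
Then sin θ_c = n₂/n₁ = 0.7359, so θ_c = arcsin 0.7359 = 47.38°.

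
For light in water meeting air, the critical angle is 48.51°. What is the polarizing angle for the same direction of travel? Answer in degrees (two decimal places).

θ_B ≈ 36.84°

sin θ_c = n₂/n₁, so n₂/n₁ = sin 48.51° = 0.7491.
Brewster: tan θ_B = n₂/n₁ = 0.7491.
θ_B = arctan(0.7491) = 36.84°.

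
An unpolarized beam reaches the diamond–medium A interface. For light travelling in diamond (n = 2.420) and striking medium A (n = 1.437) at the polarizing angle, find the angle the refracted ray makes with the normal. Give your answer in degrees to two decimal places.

θ_t ≈ 59.30°

θ_B = arctan(n₂/n₁) = arctan(1.437/2.420) = 30.70°.
The refracted ray is perpendicular to the reflected ray, so θ_t = 90° − θ_B = 59.30°.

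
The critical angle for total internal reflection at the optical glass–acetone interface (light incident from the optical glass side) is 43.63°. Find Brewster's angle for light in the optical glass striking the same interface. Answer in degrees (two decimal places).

θ_B ≈ 34.61°

n₂/n₁ = sin θ_c = sin 43.63° = 0.6900.
tan θ_B equals the same ratio, so θ_B = arctan(0.6900) = 34.61°.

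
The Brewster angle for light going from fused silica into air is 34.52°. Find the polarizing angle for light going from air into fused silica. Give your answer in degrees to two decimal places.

θ_B' ≈ 55.48°

The two Brewster angles are complementary: θ_B' = 90° − θ_B = 90° − 34.52° = 55.48°.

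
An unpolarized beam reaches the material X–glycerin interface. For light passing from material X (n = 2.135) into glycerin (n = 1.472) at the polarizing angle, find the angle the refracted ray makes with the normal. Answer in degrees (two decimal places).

θ_t ≈ 55.42°

First find Brewster's angle: tan θ_B = 1.472/2.135 = 0.6895, giving θ_B = 34.58°.
Since θ_B + θ_t = 90° at Brewster incidence, θ_t = 90° − 34.58° = 55.42°.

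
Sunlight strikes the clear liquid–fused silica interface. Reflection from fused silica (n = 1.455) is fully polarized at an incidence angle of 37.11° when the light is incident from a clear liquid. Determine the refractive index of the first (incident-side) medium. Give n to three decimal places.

Full polarization of the reflected beam means tan θ_B = n₂/n₁, where n₁ is the incident medium (a clear liquid).
n₁ = n₂ / tan θ_B = 1.455 / tan 37.11° = 1.923.

n ≈ 1.923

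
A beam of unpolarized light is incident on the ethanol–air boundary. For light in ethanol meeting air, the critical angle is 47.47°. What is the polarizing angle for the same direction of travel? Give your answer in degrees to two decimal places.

θ_B ≈ 36.39°

At the critical angle sin θ_c = n₂/n₁, giving n₂/n₁ = sin 47.47° = 0.7369.
Then tan θ_B = n₂/n₁ = 0.7369, so θ_B = arctan 0.7369 = 36.39°.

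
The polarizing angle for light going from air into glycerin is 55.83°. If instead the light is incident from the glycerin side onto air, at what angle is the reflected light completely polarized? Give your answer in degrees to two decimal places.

tan θ_B' = n₁/n₂ = 1/tan θ_B, so θ_B' = 90° − θ_B.
θ_B' = 90° − 55.83° = 34.17°.

θ_B' ≈ 34.17°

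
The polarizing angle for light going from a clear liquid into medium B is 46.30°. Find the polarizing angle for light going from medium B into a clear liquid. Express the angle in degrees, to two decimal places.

θ_B' ≈ 43.70°

The two Brewster angles are complementary: θ_B' = 90° − θ_B = 90° − 46.30° = 43.70°.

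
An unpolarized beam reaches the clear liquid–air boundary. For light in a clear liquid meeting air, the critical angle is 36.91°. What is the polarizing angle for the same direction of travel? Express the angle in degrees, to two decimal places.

θ_B ≈ 30.99°

At the critical angle sin θ_c = n₂/n₁, giving n₂/n₁ = sin 36.91° = 0.6006.
Then tan θ_B = n₂/n₁ = 0.6006, so θ_B = arctan 0.6006 = 30.99°.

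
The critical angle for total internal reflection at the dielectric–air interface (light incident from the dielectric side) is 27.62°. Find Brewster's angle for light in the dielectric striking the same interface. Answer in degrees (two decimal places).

θ_B ≈ 24.87°

At the critical angle sin θ_c = n₂/n₁, giving n₂/n₁ = sin 27.62° = 0.4636.
Then tan θ_B = n₂/n₁ = 0.4636, so θ_B = arctan 0.4636 = 24.87°.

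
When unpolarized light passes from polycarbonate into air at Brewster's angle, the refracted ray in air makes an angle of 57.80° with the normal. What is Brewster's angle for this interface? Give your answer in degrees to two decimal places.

θ_B ≈ 32.20°

Brewster's condition makes the reflected and refracted beams perpendicular: θ_B + θ_t = 90°.
So θ_B = 90° − θ_t = 90° − 57.80° = 32.20°.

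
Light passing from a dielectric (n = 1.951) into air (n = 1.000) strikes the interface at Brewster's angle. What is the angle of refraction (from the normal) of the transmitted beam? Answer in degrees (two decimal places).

θ_t ≈ 62.86°

θ_B = arctan(n₂/n₁) = arctan(1.000/1.951) = 27.14°.
The refracted ray is perpendicular to the reflected ray, so θ_t = 90° − θ_B = 62.86°.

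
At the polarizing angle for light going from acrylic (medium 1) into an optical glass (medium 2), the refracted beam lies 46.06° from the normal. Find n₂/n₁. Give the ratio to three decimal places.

θ_B + θ_t = 90°, so θ_B = 90° − 46.06° = 43.94°.
tan θ_B = n₂/n₁, so n₂/n₁ = tan 43.94° = 0.964.

n₂/n₁ ≈ 0.964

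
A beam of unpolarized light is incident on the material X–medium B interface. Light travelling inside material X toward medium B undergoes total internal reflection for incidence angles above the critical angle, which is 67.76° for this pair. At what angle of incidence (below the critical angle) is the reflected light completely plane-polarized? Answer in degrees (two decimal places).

θ_B ≈ 42.79°

n₂/n₁ = sin θ_c = sin 67.76° = 0.9256.
tan θ_B equals the same ratio, so θ_B = arctan(0.9256) = 42.79°.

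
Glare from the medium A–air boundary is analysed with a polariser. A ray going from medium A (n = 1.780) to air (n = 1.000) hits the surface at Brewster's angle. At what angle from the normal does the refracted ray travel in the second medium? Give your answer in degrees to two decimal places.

First find Brewster's angle: tan θ_B = 1.000/1.780 = 0.5618, giving θ_B = 29.33°.
The refracted ray is perpendicular to the reflected ray, so θ_t = 90° − θ_B = 60.67°.

θ_t ≈ 60.67°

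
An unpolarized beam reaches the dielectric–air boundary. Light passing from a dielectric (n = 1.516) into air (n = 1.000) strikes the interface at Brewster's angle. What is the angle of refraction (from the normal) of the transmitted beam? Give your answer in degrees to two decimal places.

θ_t ≈ 56.59°

tan θ_B = n₂/n₁ = 1.000/1.516 = 0.6596, so θ_B = 33.41°.
At Brewster's angle the reflected and refracted rays are perpendicular, so θ_t = 90° − θ_B = 90° − 33.41° = 56.59°.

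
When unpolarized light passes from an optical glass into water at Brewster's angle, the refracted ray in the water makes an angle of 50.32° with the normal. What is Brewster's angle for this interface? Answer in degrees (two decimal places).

θ_B ≈ 39.68°

Since the reflected and refracted rays are at right angles at the polarizing angle, θ_B + θ_t = 90°.
θ_B = 90° − 50.32° = 39.68°.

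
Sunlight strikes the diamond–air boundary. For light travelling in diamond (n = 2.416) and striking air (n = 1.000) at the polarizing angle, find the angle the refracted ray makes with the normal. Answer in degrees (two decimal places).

θ_t ≈ 67.51°

θ_B = arctan(n₂/n₁) = arctan(1.000/2.416) = 22.49°.
At Brewster's angle the reflected and refracted rays are perpendicular, so θ_t = 90° − θ_B = 90° − 22.49° = 67.51°.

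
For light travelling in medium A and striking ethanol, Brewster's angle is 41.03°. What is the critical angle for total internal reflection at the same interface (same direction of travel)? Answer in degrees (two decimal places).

tan θ_B = n₂/n₁ = tan 41.03° = 0.8702.
Total internal reflection: sin θ_c = n₂/n₁ = 0.8702.
θ_c = arcsin(0.8702) = 60.48°.

θ_c ≈ 60.48°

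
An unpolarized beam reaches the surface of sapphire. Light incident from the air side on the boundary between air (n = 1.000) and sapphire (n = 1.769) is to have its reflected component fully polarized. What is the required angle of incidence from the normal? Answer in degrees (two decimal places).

The reflected p-component vanishes when tan θ_B = n₂/n₁.
Here n₂/n₁ = 1.769/1.000 = 1.7690, and Brewster's law gives tan θ_B = n₂/n₁.
θ_B = arctan(1.7690) = 60.52°.

θ_B ≈ 60.52°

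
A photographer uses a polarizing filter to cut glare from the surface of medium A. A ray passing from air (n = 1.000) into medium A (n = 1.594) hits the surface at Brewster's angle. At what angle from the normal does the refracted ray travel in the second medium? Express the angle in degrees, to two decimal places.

θ_t ≈ 32.10°

tan θ_B = n₂/n₁ = 1.594/1.000 = 1.5940, so θ_B = 57.90°.
Since θ_B + θ_t = 90° at Brewster incidence, θ_t = 90° − 57.90° = 32.10°.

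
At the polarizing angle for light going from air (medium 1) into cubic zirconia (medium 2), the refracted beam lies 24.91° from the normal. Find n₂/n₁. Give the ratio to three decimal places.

n₂/n₁ ≈ 2.153

θ_B + θ_t = 90°, so θ_B = 90° − 24.91° = 65.09°.
Then n₂/n₁ = tan θ_B = tan 65.09° = 2.153.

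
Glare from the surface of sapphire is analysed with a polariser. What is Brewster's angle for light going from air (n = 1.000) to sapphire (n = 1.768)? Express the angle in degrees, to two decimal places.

θ_B ≈ 60.51°

Brewster's condition: tan θ_B = n₂/n₁ = 1.768/1.000 = 1.7680.
So θ_B = arctan 1.7680 = 60.51°.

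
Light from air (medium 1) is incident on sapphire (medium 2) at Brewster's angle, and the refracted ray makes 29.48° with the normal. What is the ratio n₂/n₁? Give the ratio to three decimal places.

n₂/n₁ ≈ 1.769

At Brewster incidence θ_B = 90° − θ_t = 90° − 29.48° = 60.52°.
Then n₂/n₁ = tan θ_B = tan 60.52° = 1.769.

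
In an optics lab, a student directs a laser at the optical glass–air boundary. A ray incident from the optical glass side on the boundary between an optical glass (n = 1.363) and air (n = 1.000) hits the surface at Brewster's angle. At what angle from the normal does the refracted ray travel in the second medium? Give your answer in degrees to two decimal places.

First find Brewster's angle: tan θ_B = 1.000/1.363 = 0.7337, giving θ_B = 36.27°.
The refracted ray is perpendicular to the reflected ray, so θ_t = 90° − θ_B = 53.73°.

θ_t ≈ 53.73°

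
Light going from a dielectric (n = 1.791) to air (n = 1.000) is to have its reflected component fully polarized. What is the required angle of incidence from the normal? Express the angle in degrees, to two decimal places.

θ_B ≈ 29.18°

At Brewster's angle the reflected and refracted rays are perpendicular, which with Snell's law gives tan θ_B = n₂/n₁.
tan θ_B = n₂/n₁ = 1.000/1.791 = 0.5583. Taking the arctangent, θ_B = 29.18°.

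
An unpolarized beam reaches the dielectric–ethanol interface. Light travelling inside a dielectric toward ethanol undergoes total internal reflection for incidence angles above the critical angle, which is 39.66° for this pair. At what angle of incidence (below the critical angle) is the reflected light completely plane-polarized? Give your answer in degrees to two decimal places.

n₂/n₁ = sin θ_c = sin 39.66° = 0.6382.
tan θ_B equals the same ratio, so θ_B = arctan(0.6382) = 32.55°.

θ_B ≈ 32.55°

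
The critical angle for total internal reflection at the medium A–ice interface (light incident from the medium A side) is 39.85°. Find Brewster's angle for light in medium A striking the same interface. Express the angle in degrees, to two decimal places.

θ_B ≈ 32.65°

n₂/n₁ = sin θ_c = sin 39.85° = 0.6408.
tan θ_B equals the same ratio, so θ_B = arctan(0.6408) = 32.65°.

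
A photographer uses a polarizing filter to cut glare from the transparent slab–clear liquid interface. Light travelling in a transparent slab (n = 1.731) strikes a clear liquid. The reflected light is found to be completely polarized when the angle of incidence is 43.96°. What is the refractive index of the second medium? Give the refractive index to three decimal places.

Brewster's law: tan θ_B = n₂/n₁ (light incident in a transparent slab, refracted into a clear liquid).
n₂ = n₁ tan θ_B = 1.731 × tan 43.96° = 1.669.

n ≈ 1.669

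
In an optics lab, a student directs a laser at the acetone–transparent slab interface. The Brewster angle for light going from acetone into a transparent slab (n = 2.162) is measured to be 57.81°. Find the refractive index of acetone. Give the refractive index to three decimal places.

Full polarization of the reflected beam means tan θ_B = n₂/n₁, where n₁ is the incident medium (acetone).
n₁ = n₂ / tan θ_B = 2.162 / tan 57.81° = 1.361.

n ≈ 1.361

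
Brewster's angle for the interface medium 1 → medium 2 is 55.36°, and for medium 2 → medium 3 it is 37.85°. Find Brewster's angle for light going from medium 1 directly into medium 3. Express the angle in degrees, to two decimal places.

Each Brewster angle gives a ratio: n₂/n₁ = tan 55.36° = 1.4474, n₃/n₂ = tan 37.85° = 0.7771.
n₃/n₁ = 1.1248. Then tan θ_B(1→3) = n₃/n₁, so θ_B(1→3) = arctan(1.1248) = 48.36°.

θ_B ≈ 48.36°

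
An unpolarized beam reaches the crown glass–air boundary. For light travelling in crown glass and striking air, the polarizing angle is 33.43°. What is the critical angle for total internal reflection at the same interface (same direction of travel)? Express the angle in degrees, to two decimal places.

n₂/n₁ = tan 33.43° = 0.6601; the critical angle satisfies sin θ_c = n₂/n₁.
θ_c = arcsin(0.6601) = 41.31°.

θ_c ≈ 41.31°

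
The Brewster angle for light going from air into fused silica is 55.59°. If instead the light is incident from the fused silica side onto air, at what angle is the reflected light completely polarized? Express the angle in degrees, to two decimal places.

θ_B' ≈ 34.41°

tan θ_B' = n₁/n₂ = 1/tan θ_B, so θ_B' = 90° − θ_B.
θ_B' = 90° − 55.59° = 34.41°.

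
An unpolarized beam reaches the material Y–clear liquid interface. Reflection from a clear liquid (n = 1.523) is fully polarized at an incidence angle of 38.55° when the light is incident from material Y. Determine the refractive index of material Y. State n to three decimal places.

n ≈ 1.911

Full polarization of the reflected beam means tan θ_B = n₂/n₁, where n₁ is the incident medium (material Y).
n₁ = n₂ / tan θ_B = 1.523 / tan 38.55° = 1.911.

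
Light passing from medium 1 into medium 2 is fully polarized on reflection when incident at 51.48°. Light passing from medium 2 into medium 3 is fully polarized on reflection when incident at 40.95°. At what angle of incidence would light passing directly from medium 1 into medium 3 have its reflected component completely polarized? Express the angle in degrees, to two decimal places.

θ_B ≈ 47.47°

Each Brewster angle gives a ratio: n₂/n₁ = tan 51.48° = 1.2563, n₃/n₂ = tan 40.95° = 0.8678.
So n₃/n₁ = (n₂/n₁)(n₃/n₂) = 1.2563 × 0.8678 = 1.0901.
θ_B(1→3) = arctan(1.0901) = 47.47°.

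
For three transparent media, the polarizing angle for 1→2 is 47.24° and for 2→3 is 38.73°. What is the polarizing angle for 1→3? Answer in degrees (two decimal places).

tan θ_B(1→2) = n₂/n₁ = tan 47.24° = 1.0814.
tan θ_B(2→3) = n₃/n₂ = tan 38.73° = 0.8020.
n₃/n₁ = 0.8673. Then tan θ_B(1→3) = n₃/n₁, so θ_B(1→3) = arctan(0.8673) = 40.94°.

θ_B ≈ 40.94°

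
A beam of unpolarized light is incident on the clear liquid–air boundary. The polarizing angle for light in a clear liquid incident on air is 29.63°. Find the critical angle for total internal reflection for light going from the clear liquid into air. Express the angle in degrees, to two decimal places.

θ_c ≈ 34.66°

tan θ_B = n₂/n₁ = tan 29.63° = 0.5688.
Total internal reflection: sin θ_c = n₂/n₁ = 0.5688.
θ_c = arcsin(0.5688) = 34.66°.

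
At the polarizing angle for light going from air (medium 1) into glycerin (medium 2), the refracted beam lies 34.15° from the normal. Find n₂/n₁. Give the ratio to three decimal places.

At Brewster incidence θ_B = 90° − θ_t = 90° − 34.15° = 55.85°.
Then n₂/n₁ = tan θ_B = tan 55.85° = 1.474.

n₂/n₁ ≈ 1.474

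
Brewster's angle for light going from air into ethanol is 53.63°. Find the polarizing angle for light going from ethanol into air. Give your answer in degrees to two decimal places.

Reversing the direction swaps n₁ and n₂, so tan θ_B' = 1/tan θ_B and θ_B' = 90° − θ_B.
Hence θ_B' = 90° − 53.63° = 36.37°.

θ_B' ≈ 36.37°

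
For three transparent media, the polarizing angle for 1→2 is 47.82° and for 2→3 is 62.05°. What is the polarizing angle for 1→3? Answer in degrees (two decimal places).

n₂/n₁ = tan 47.82° = 1.1036 and n₃/n₂ = tan 62.05° = 1.8847.
So n₃/n₁ = (n₂/n₁)(n₃/n₂) = 1.1036 × 1.8847 = 2.0800.
θ_B(1→3) = arctan(2.0800) = 64.32°.

θ_B ≈ 64.32°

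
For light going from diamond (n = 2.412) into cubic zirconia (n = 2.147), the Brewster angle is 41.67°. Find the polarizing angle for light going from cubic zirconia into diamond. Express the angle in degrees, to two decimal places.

Reversing the direction swaps n₁ and n₂, so tan θ_B' = 1/tan θ_B and θ_B' = 90° − θ_B.
Hence θ_B' = 90° − 41.67° = 48.33°.

θ_B' ≈ 48.33°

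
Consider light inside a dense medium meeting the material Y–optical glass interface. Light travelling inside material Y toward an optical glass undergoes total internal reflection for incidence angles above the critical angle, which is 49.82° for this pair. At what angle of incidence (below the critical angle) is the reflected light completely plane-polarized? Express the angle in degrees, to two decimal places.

θ_B ≈ 37.38°

n₂/n₁ = sin θ_c = sin 49.82° = 0.7640.
tan θ_B equals the same ratio, so θ_B = arctan(0.7640) = 37.38°.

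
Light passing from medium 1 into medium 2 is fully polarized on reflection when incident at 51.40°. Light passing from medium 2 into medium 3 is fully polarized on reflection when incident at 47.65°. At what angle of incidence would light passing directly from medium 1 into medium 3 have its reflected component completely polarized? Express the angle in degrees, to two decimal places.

n₂/n₁ = tan 51.40° = 1.2527 and n₃/n₂ = tan 47.65° = 1.0971.
So n₃/n₁ = (n₂/n₁)(n₃/n₂) = 1.2527 × 1.0971 = 1.3743.
θ_B(1→3) = arctan(1.3743) = 53.96°.

θ_B ≈ 53.96°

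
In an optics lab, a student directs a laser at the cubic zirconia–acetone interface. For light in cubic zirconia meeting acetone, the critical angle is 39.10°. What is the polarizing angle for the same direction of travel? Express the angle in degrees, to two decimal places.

n₂/n₁ = sin θ_c = sin 39.10° = 0.6307.
tan θ_B equals the same ratio, so θ_B = arctan(0.6307) = 32.24°.

θ_B ≈ 32.24°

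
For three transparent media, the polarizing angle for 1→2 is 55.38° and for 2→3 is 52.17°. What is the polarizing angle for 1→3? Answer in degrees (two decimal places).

θ_B ≈ 61.80°

tan θ_B(1→2) = n₂/n₁ = tan 55.38° = 1.4485.
tan θ_B(2→3) = n₃/n₂ = tan 52.17° = 1.2878.
n₃/n₁ = 1.8654. Then tan θ_B(1→3) = n₃/n₁, so θ_B(1→3) = arctan(1.8654) = 61.80°.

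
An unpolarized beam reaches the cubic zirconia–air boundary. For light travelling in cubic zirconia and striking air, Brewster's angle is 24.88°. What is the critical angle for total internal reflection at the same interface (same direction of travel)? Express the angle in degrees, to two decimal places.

tan θ_B = n₂/n₁ = tan 24.88° = 0.4638.
Total internal reflection: sin θ_c = n₂/n₁ = 0.4638.
θ_c = arcsin(0.4638) = 27.63°.

θ_c ≈ 27.63°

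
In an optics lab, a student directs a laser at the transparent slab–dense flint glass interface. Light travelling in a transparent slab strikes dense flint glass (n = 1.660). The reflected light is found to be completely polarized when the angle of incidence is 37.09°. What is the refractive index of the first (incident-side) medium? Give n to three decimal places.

At the polarizing angle, tan θ_B = n₂/n₁ with n₁ on the incident side (a transparent slab) and n₂ on the transmitted side (dense flint glass).
n₁ = n₂ / tan θ_B = 1.660 / tan 37.09° = 2.196.

n ≈ 2.196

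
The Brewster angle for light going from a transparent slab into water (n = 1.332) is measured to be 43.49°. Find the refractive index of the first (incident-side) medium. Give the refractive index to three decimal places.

n ≈ 1.404

Brewster's law: tan θ_B = n₂/n₁ (light incident in a transparent slab, refracted into water).
n₁ = n₂ / tan θ_B = 1.332 / tan 43.49° = 1.404.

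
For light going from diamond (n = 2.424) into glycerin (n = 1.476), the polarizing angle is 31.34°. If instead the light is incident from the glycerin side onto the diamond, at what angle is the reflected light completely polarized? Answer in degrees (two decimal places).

θ_B' ≈ 58.66°

tan θ_B' = n₁/n₂ = 1/tan θ_B, so θ_B' = 90° − θ_B.
θ_B' = 90° − 31.34° = 58.66°.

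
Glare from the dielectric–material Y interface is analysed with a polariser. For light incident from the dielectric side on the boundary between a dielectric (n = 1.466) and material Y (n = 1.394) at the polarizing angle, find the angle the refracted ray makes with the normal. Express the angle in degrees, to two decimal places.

θ_t ≈ 46.44°

First find Brewster's angle: tan θ_B = 1.394/1.466 = 0.9509, giving θ_B = 43.56°.
Since θ_B + θ_t = 90° at Brewster incidence, θ_t = 90° − 43.56° = 46.44°.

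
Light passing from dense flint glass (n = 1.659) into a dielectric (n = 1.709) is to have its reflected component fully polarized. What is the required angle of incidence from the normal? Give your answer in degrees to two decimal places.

Brewster's condition: tan θ_B = n₂/n₁ = 1.709/1.659 = 1.0301.
So θ_B = arctan 1.0301 = 45.85°.

θ_B ≈ 45.85°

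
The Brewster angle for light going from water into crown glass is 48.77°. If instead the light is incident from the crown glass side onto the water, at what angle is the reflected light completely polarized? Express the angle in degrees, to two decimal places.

θ_B' ≈ 41.23°

tan θ_B' = n₁/n₂ = 1/tan θ_B, so θ_B' = 90° − θ_B.
θ_B' = 90° − 48.77° = 41.23°.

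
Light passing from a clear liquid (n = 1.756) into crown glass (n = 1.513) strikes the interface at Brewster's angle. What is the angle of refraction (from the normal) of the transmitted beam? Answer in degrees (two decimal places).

θ_B = arctan(n₂/n₁) = arctan(1.513/1.756) = 40.75°.
Since θ_B + θ_t = 90° at Brewster incidence, θ_t = 90° − 40.75° = 49.25°.

θ_t ≈ 49.25°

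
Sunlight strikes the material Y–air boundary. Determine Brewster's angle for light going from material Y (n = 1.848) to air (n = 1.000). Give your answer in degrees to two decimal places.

Here n₂/n₁ = 1.000/1.848 = 0.5411, and Brewster's law gives tan θ_B = n₂/n₁.
So θ_B = arctan 0.5411 = 28.42°.

θ_B ≈ 28.42°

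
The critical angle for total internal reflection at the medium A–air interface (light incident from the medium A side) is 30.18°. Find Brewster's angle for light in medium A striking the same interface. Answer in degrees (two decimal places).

At the critical angle sin θ_c = n₂/n₁, giving n₂/n₁ = sin 30.18° = 0.5027.
Then tan θ_B = n₂/n₁ = 0.5027, so θ_B = arctan 0.5027 = 26.69°.

θ_B ≈ 26.69°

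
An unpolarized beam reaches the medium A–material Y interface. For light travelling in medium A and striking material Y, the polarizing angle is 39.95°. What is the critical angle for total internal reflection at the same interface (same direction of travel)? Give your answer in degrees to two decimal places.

θ_c ≈ 56.89°

tan θ_B = n₂/n₁ = tan 39.95° = 0.8376.
Total internal reflection: sin θ_c = n₂/n₁ = 0.8376.
θ_c = arcsin(0.8376) = 56.89°.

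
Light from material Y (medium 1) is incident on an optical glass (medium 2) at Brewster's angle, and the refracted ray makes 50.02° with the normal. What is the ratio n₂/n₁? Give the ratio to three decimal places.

n₂/n₁ ≈ 0.839

At Brewster incidence θ_B = 90° − θ_t = 90° − 50.02° = 39.98°.
tan θ_B = n₂/n₁, so n₂/n₁ = tan 39.98° = 0.839.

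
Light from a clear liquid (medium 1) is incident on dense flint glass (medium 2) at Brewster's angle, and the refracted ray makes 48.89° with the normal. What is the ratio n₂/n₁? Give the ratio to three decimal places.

n₂/n₁ ≈ 0.873

θ_B + θ_t = 90°, so θ_B = 90° − 48.89° = 41.11°.
Then n₂/n₁ = tan θ_B = tan 41.11° = 0.873.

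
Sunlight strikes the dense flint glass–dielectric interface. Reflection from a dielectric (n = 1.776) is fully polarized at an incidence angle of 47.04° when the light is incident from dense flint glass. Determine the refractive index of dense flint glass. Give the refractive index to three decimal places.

n ≈ 1.654

At the polarizing angle, tan θ_B = n₂/n₁ with n₁ on the incident side (dense flint glass) and n₂ on the transmitted side (a dielectric).
n₁ = n₂ / tan θ_B = 1.776 / tan 47.04° = 1.654.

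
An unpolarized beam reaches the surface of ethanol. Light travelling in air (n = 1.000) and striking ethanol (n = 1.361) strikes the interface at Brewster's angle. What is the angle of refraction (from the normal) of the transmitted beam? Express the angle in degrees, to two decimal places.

θ_t ≈ 36.31°

First find Brewster's angle: tan θ_B = 1.361/1.000 = 1.3610, giving θ_B = 53.69°.
Since θ_B + θ_t = 90° at Brewster incidence, θ_t = 90° − 53.69° = 36.31°.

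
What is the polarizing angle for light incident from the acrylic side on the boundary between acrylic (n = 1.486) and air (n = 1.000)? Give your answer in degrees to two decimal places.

θ_B ≈ 33.94°

At Brewster's angle the reflected and refracted rays are perpendicular, which with Snell's law gives tan θ_B = n₂/n₁.
Here n₂/n₁ = 1.000/1.486 = 0.6729, and Brewster's law gives tan θ_B = n₂/n₁. Taking the arctangent, θ_B = 33.94°.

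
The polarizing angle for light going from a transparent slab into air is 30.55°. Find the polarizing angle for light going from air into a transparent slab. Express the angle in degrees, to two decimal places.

θ_B' ≈ 59.45°

tan θ_B' = n₁/n₂ = 1/tan θ_B, so θ_B' = 90° − θ_B.
θ_B' = 90° − 30.55° = 59.45°.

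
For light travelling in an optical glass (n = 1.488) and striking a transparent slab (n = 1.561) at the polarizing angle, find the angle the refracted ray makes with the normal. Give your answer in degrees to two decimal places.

θ_B = arctan(n₂/n₁) = arctan(1.561/1.488) = 46.37°.
The refracted ray is perpendicular to the reflected ray, so θ_t = 90° − θ_B = 43.63°.

θ_t ≈ 43.63°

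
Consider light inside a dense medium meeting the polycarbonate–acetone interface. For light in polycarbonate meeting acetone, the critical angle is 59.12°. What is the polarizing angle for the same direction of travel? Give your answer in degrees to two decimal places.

θ_B ≈ 40.64°

At the critical angle sin θ_c = n₂/n₁, giving n₂/n₁ = sin 59.12° = 0.8582.
Then tan θ_B = n₂/n₁ = 0.8582, so θ_B = arctan 0.8582 = 40.64°.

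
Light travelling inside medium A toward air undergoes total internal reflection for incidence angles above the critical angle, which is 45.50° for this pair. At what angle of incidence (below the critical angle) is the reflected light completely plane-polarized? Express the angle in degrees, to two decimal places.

sin θ_c = n₂/n₁, so n₂/n₁ = sin 45.50° = 0.7133.
Brewster: tan θ_B = n₂/n₁ = 0.7133.
θ_B = arctan(0.7133) = 35.50°.

θ_B ≈ 35.50°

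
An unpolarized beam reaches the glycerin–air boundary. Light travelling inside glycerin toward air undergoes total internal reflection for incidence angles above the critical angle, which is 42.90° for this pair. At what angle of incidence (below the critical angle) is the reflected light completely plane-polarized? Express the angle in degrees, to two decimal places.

θ_B ≈ 34.24°

n₂/n₁ = sin θ_c = sin 42.90° = 0.6807.
tan θ_B equals the same ratio, so θ_B = arctan(0.6807) = 34.24°.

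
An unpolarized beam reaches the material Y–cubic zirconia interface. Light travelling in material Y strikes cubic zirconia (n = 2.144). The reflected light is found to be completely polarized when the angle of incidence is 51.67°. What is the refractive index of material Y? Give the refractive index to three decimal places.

n ≈ 1.695

Brewster's law: tan θ_B = n₂/n₁ (light incident in material Y, refracted into cubic zirconia).
n₁ = n₂ / tan θ_B = 2.144 / tan 51.67° = 1.695.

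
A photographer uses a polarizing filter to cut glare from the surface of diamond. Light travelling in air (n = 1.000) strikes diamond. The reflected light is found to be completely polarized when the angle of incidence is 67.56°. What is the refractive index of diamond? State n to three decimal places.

n ≈ 2.421

Full polarization of the reflected beam means tan θ_B = n₂/n₁, where n₁ is the incident medium (air).
n₂ = n₁ tan θ_B = 1.000 × tan 67.56° = 2.421.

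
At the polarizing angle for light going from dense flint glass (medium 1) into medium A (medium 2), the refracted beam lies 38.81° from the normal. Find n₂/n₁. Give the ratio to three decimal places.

θ_B + θ_t = 90°, so θ_B = 90° − 38.81° = 51.19°.
Then n₂/n₁ = tan θ_B = tan 51.19° = 1.243.

n₂/n₁ ≈ 1.243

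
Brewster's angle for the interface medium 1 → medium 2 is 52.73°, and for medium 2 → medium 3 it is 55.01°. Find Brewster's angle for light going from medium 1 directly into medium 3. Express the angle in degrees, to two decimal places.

θ_B ≈ 61.96°

n₂/n₁ = tan 52.73° = 1.3141 and n₃/n₂ = tan 55.01° = 1.4287.
n₃/n₁ = 1.8774. Then tan θ_B(1→3) = n₃/n₁, so θ_B(1→3) = arctan(1.8774) = 61.96°.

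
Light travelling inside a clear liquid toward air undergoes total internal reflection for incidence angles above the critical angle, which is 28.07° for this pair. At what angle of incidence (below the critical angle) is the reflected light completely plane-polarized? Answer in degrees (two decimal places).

θ_B ≈ 25.20°

sin θ_c = n₂/n₁, so n₂/n₁ = sin 28.07° = 0.4705.
Brewster: tan θ_B = n₂/n₁ = 0.4705.
θ_B = arctan(0.4705) = 25.20°.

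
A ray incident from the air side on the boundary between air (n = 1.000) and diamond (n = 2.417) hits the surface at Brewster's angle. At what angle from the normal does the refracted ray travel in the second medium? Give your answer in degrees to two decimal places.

First find Brewster's angle: tan θ_B = 2.417/1.000 = 2.4170, giving θ_B = 67.52°.
The refracted ray is perpendicular to the reflected ray, so θ_t = 90° − θ_B = 22.48°.

θ_t ≈ 22.48°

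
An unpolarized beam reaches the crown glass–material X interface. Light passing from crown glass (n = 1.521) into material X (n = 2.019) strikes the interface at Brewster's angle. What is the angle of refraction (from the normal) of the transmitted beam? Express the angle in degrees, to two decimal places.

θ_B = arctan(n₂/n₁) = arctan(2.019/1.521) = 53.01°.
At Brewster's angle the reflected and refracted rays are perpendicular, so θ_t = 90° − θ_B = 90° − 53.01° = 36.99°.

θ_t ≈ 36.99°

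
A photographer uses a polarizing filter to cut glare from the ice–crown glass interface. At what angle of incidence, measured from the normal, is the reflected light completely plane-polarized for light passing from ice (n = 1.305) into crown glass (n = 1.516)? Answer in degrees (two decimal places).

θ_B ≈ 49.28°

Brewster's condition: tan θ_B = n₂/n₁ = 1.516/1.305 = 1.1617.
θ_B = arctan(1.1617) = 49.28°.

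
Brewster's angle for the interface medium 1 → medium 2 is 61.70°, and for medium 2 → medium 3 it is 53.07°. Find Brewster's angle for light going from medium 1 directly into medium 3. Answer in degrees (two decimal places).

Each Brewster angle gives a ratio: n₂/n₁ = tan 61.70° = 1.8572, n₃/n₂ = tan 53.07° = 1.3304.
n₃/n₁ = 2.4709. Then tan θ_B(1→3) = n₃/n₁, so θ_B(1→3) = arctan(2.4709) = 67.97°.

θ_B ≈ 67.97°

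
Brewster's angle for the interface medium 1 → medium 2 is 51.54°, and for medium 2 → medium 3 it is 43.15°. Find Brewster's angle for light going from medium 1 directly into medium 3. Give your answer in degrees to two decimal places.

θ_B ≈ 49.72°

tan θ_B(1→2) = n₂/n₁ = tan 51.54° = 1.2590.
tan θ_B(2→3) = n₃/n₂ = tan 43.15° = 0.9374.
So n₃/n₁ = (n₂/n₁)(n₃/n₂) = 1.2590 × 0.9374 = 1.1802.
θ_B(1→3) = arctan(1.1802) = 49.72°.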